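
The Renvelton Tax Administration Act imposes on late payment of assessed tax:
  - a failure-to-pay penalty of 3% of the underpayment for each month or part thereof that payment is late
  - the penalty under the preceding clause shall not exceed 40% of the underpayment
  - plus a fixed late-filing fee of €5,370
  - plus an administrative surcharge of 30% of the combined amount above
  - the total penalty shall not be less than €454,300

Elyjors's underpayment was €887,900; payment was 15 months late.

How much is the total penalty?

Accrued rate: 3% × 15 = 45%, capped at 40% → 40%
Failure-to-pay penalty: 40% of €887,900 = €355,160
Penalty before surcharge: €355,160 + €5,370 = €360,530
Administrative surcharge: 30% of €360,530 = €108,159
Total penalty: €360,530 + €108,159 = €468,689
Minimum €454,300: €468,689 meets the minimum, no increase.

€468,689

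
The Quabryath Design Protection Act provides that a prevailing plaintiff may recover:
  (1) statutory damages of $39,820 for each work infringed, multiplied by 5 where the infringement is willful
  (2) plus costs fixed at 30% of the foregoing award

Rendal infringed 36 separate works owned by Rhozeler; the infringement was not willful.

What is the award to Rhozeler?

Award: $1,863,576

Statutory damages: 36 × $39,820 = $1,433,520
Infringement not willful: no ×5 enhancement.
Costs: 30% of $1,433,520 = $430,056
Award plus costs: $1,433,520 + $430,056 = $1,863,576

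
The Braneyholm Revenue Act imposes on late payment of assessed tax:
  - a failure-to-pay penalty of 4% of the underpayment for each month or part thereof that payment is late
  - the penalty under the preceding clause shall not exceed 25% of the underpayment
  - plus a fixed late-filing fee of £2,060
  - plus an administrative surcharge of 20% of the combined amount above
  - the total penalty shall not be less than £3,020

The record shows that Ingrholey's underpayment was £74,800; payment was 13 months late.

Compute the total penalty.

Penalty: £24,912

Accrued rate: 4% × 13 = 52%, capped at 25% → 25%
Failure-to-pay penalty: 25% of £74,800 = £18,700
Penalty before surcharge: £18,700 + £2,060 = £20,760
Administrative surcharge: 20% of £20,760 = £4,152
Total penalty: £20,760 + £4,152 = £24,912
Minimum £3,020: £24,912 meets the minimum, no increase.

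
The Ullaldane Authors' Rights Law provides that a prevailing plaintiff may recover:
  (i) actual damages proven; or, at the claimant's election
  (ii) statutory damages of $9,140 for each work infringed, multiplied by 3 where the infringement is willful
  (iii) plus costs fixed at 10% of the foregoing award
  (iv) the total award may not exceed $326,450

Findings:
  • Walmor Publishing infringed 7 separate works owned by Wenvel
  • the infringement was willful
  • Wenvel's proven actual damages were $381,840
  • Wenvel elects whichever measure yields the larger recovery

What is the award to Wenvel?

Statutory damages: 7 × $9,140 = $63,980
Trebled: 3 × $63,980 = $191,940
Greater of actual damages ($381,840) or enhanced statutory damages ($191,940): $381,840
Costs: 10% of $381,840 = $38,184
Award plus costs: $381,840 + $38,184 = $420,024
Cap at $326,450: $420,024 exceeds the cap → $326,450

$326,450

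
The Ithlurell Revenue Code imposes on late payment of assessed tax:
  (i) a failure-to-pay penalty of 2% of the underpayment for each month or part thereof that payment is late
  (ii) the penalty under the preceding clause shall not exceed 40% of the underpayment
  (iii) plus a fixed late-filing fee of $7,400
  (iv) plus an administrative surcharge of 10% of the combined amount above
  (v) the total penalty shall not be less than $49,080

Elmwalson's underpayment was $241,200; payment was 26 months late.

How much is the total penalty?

Penalty: $114,268

Accrued rate: 2% × 26 = 52%, capped at 40% → 40%
Failure-to-pay penalty: 40% of $241,200 = $96,480
Penalty before surcharge: $96,480 + $7,400 = $103,880
Administrative surcharge: 10% of $103,880 = $10,388
Total penalty: $103,880 + $10,388 = $114,268
Minimum $49,080: $114,268 meets the minimum, no increase.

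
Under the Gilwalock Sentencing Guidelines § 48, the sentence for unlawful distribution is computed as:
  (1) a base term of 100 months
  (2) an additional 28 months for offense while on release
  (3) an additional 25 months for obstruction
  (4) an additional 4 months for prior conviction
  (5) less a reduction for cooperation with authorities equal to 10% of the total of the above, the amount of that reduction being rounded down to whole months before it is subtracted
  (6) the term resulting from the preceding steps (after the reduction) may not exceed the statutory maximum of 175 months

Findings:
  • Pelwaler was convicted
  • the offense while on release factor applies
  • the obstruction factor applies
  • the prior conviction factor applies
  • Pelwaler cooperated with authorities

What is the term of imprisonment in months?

Offense while on release enhancement: +28 months
Obstruction enhancement: +25 months
Prior conviction enhancement: +4 months
Adjusted term: 100 months + 28 months + 25 months + 4 months = 157 months
Cooperation with authorities reduction: 10% of 157 months = 15 months (rounded down)
After reduction: 157 − 15 = 142 months
Cap at 175 months: 142 months is within the cap, no reduction.

Sentence: 142 months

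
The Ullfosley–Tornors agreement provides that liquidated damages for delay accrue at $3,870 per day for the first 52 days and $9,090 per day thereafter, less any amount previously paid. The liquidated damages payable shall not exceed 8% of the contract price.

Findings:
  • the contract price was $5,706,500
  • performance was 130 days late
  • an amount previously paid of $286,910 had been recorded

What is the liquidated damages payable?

$456,520

First 52 days: 52 × $3,870 = $201,240
Remaining days: (130 − 52) × $9,090 = $709,020
Accrued per-day damages: $201,240 + $709,020 = $910,260
Less amount previously paid: $910,260 − $286,910 = $623,350
Cap: 8% of $5,706,500 = $456,520
Cap at $456,520: $623,350 exceeds the cap → $456,520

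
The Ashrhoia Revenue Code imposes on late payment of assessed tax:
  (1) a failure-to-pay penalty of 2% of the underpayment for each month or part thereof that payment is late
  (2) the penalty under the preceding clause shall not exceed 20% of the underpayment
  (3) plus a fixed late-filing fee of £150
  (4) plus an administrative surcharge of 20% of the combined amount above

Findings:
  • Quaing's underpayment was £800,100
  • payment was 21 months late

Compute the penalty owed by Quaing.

Accrued rate: 2% × 21 = 42%, capped at 20% → 20%
Failure-to-pay penalty: 20% of £800,100 = £160,020
Penalty before surcharge: £160,020 + £150 = £160,170
Administrative surcharge: 20% of £160,170 = £32,034
Total penalty: £160,170 + £32,034 = £192,204

£192,204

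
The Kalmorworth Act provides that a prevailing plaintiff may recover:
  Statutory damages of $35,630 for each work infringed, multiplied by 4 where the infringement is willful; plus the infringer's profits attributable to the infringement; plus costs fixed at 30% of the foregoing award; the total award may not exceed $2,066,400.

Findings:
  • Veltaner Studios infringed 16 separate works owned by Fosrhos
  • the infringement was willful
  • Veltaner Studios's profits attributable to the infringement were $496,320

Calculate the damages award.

Statutory damages: 16 × $35,630 = $570,080
Multiplied by 4: 4 × $570,080 = $2,280,320
Combined award: $2,280,320 + $496,320 = $2,776,640
Costs: 30% of $2,776,640 = $832,992
Award plus costs: $2,776,640 + $832,992 = $3,609,632
Cap at $2,066,400: $3,609,632 exceeds the cap → $2,066,400

Award: $2,066,400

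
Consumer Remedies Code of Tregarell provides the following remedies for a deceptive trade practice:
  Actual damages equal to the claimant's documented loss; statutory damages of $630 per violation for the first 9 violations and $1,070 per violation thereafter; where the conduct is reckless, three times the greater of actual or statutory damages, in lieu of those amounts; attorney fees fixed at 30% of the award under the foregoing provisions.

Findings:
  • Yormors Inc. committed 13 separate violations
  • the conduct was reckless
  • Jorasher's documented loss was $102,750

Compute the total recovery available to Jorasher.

First 9 violations: 9 × $630 = $5,670
Remaining violations: (13 − 9) × $1,070 = $4,280
Statutory damages: $5,670 + $4,280 = $9,950
Greater of actual damages ($102,750) or statutory damages ($9,950): $102,750
Trebled: 3 × $102,750 = $308,250
Attorney fees: 30% of $308,250 = $92,475
Total recovery: $308,250 + $92,475 = $400,725

$400,725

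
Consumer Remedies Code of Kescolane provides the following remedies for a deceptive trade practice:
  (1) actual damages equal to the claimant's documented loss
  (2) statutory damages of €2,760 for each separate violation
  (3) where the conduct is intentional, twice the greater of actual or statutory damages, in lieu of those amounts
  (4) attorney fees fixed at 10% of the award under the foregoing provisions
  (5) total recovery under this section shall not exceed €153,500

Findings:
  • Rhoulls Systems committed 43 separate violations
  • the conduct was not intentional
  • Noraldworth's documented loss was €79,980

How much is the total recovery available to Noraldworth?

€153,500

Statutory damages: 43 × €2,760 = €118,680
Conduct not intentional: the in-lieu enhancement does not apply.
Actual plus statutory damages: €79,980 + €118,680 = €198,660
Attorney fees: 10% of €198,660 = €19,866
Total before cap: €198,660 + €19,866 = €218,526
Cap at €153,500: €218,526 exceeds the cap → €153,500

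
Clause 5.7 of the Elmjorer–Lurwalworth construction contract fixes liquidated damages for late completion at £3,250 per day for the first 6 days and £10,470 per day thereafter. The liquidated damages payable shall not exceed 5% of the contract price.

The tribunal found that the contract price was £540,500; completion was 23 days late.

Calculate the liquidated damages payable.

£27,025

First 6 days: 6 × £3,250 = £19,500
Remaining days: (23 − 6) × £10,470 = £177,990
Accrued per-day damages: £19,500 + £177,990 = £197,490
Cap: 5% of £540,500 = £27,025
Cap at £27,025: £197,490 exceeds the cap → £27,025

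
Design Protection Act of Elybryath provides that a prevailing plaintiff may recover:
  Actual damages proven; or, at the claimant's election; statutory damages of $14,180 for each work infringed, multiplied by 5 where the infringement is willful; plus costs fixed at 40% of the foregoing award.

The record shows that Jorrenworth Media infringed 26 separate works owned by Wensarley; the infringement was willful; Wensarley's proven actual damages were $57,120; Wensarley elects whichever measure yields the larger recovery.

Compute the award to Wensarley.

Award: $2,580,760

Statutory damages: 26 × $14,180 = $368,680
Multiplied by 5: 5 × $368,680 = $1,843,400
Greater of actual damages ($57,120) or enhanced statutory damages ($1,843,400): $1,843,400
Costs: 40% of $1,843,400 = $737,360
Award plus costs: $1,843,400 + $737,360 = $2,580,760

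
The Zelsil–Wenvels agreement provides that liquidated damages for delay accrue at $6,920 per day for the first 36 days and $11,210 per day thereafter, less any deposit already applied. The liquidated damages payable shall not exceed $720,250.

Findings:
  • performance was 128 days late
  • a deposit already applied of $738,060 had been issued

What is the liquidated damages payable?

$542,380

First 36 days: 36 × $6,920 = $249,120
Remaining days: (128 − 36) × $11,210 = $1,031,320
Accrued per-day damages: $249,120 + $1,031,320 = $1,280,440
Less deposit already applied: $1,280,440 − $738,060 = $542,380
Cap at $720,250: $542,380 is within the cap, no reduction.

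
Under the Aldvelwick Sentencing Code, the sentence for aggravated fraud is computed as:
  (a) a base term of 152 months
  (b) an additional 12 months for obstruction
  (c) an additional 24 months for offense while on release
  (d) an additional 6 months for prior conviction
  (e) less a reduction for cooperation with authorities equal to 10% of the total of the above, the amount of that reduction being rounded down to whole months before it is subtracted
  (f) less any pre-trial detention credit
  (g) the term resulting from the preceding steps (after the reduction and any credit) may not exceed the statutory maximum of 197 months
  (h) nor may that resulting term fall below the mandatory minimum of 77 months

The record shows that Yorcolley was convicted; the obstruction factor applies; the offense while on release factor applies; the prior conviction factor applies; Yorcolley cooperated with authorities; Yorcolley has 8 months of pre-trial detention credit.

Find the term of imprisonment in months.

Obstruction enhancement: +12 months
Offense while on release enhancement: +24 months
Prior conviction enhancement: +6 months
Adjusted term: 152 months + 12 months + 24 months + 6 months = 194 months
Cooperation with authorities reduction: 10% of 194 months = 19 months (rounded down)
After reduction: 194 − 19 = 175 months
Less pre-trial detention credit: 175 months − 8 months = 167 months
Cap at 197 months: 167 months is within the cap, no reduction.
Minimum 77 months: 167 months meets the minimum, no increase.

167 months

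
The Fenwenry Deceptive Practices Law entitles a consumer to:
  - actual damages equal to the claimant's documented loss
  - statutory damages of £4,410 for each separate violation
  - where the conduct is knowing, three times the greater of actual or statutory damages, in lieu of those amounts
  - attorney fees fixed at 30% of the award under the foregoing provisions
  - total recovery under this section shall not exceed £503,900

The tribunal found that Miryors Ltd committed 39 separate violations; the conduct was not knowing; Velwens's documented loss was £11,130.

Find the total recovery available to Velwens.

Statutory damages: 39 × £4,410 = £171,990
Conduct not knowing: the in-lieu enhancement does not apply.
Actual plus statutory damages: £11,130 + £171,990 = £183,120
Attorney fees: 30% of £183,120 = £54,936
Total before cap: £183,120 + £54,936 = £238,056
Cap at £503,900: £238,056 is within the cap, no reduction.

£238,056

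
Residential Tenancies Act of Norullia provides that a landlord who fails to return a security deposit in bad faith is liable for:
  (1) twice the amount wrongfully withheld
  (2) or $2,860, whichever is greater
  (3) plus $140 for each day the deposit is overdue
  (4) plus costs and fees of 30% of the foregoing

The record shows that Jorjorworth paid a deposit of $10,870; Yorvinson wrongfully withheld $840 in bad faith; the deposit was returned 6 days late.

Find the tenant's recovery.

Doubled: 2 × $840 = $1,680
Minimum $2,860: $1,680 is below the minimum → $2,860
Late-return penalty: 6 × $140 = $840
Damages plus late penalty: $2,860 + $840 = $3,700
Costs and fees: 30% of $3,700 = $1,110
Total recovery: $3,700 + $1,110 = $4,810

$4,810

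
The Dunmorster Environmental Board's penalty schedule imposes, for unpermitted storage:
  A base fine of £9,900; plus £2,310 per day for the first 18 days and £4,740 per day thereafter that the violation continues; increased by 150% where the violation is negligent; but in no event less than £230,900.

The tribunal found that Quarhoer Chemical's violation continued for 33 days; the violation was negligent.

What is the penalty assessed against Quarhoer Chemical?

Civil penalty: £306,450

First 18 days: 18 × £2,310 = £41,580
Remaining days: (33 − 18) × £4,740 = £71,100
Per-day component: £41,580 + £71,100 = £112,680
Base plus per-day: £9,900 + £112,680 = £122,580
Enhancement: 150% of £122,580 = £183,870
Enhanced fine: £122,580 + £183,870 = £306,450
Minimum £230,900: £306,450 meets the minimum, no increase.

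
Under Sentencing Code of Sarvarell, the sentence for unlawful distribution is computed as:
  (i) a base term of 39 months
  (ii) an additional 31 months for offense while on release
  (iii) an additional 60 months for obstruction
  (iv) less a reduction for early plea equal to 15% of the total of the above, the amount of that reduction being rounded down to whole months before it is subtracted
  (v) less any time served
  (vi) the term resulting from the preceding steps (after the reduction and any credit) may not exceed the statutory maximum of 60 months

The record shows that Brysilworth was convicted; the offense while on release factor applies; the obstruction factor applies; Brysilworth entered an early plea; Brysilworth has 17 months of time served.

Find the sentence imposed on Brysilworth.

60 months

Offense while on release enhancement: +31 months
Obstruction enhancement: +60 months
Adjusted term: 39 months + 31 months + 60 months = 130 months
Early plea reduction: 15% of 130 months = 19 months (rounded down)
After reduction: 130 − 19 = 111 months
Less time served: 111 months − 17 months = 94 months
Cap at 60 months: 94 months exceeds the cap → 60 months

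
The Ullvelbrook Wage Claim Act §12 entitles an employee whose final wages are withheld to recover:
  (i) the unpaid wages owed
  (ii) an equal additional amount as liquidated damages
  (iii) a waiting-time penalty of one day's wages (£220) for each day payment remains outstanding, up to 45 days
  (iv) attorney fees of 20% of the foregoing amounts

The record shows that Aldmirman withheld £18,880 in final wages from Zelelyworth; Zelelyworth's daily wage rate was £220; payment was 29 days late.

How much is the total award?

Liquidated damages (equal amount): £18,880
Penalty days: min(29, 45) = 29
Waiting-time penalty: 29 × £220 = £6,380
Subtotal: £18,880 + £18,880 + £6,380 = £44,140
Attorney fees: 20% of £44,140 = £8,828
Total award: £44,140 + £8,828 = £52,968

£52,968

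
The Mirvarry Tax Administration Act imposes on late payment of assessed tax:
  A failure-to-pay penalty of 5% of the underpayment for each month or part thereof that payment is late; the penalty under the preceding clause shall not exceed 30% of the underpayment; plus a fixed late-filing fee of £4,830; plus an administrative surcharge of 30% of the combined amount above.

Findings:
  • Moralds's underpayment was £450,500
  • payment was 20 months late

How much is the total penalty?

Accrued rate: 5% × 20 = 100%, capped at 30% → 30%
Failure-to-pay penalty: 30% of £450,500 = £135,150
Penalty before surcharge: £135,150 + £4,830 = £139,980
Administrative surcharge: 30% of £139,980 = £41,994
Total penalty: £139,980 + £41,994 = £181,974

£181,974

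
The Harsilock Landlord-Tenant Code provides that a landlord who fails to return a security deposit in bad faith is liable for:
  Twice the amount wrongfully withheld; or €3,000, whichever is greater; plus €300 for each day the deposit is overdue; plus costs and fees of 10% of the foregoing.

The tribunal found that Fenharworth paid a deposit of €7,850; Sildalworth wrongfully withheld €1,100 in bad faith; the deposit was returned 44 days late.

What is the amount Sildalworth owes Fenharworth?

Doubled: 2 × €1,100 = €2,200
Minimum €3,000: €2,200 is below the minimum → €3,000
Late-return penalty: 44 × €300 = €13,200
Damages plus late penalty: €3,000 + €13,200 = €16,200
Costs and fees: 10% of €16,200 = €1,620
Total recovery: €16,200 + €1,620 = €17,820

Recovery: €17,820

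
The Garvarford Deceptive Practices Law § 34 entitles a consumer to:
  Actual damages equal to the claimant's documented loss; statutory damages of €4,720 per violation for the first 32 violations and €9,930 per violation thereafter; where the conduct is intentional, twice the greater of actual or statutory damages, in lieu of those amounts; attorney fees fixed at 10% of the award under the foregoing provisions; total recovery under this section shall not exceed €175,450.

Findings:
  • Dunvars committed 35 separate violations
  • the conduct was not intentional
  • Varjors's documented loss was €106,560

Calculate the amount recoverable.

€175,450

First 32 violations: 32 × €4,720 = €151,040
Remaining violations: (35 − 32) × €9,930 = €29,790
Statutory damages: €151,040 + €29,790 = €180,830
Conduct not intentional: the in-lieu enhancement does not apply.
Actual plus statutory damages: €106,560 + €180,830 = €287,390
Attorney fees: 10% of €287,390 = €28,739
Total before cap: €287,390 + €28,739 = €316,129
Cap at €175,450: €316,129 exceeds the cap → €175,450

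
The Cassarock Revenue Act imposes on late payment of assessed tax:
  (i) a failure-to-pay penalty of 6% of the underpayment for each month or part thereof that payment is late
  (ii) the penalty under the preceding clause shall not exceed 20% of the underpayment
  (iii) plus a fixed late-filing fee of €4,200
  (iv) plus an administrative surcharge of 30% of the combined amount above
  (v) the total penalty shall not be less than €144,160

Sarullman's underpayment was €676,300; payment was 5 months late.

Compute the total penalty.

€181,298

Accrued rate: 6% × 5 = 30%, capped at 20% → 20%
Failure-to-pay penalty: 20% of €676,300 = €135,260
Penalty before surcharge: €135,260 + €4,200 = €139,460
Administrative surcharge: 30% of €139,460 = €41,838
Total penalty: €139,460 + €41,838 = €181,298
Minimum €144,160: €181,298 meets the minimum, no increase.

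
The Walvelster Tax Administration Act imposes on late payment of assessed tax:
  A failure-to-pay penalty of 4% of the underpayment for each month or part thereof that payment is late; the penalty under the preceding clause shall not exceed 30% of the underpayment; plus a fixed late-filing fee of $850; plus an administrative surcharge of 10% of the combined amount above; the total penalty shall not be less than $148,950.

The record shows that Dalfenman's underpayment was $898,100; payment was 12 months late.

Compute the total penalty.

Accrued rate: 4% × 12 = 48%, capped at 30% → 30%
Failure-to-pay penalty: 30% of $898,100 = $269,430
Penalty before surcharge: $269,430 + $850 = $270,280
Administrative surcharge: 10% of $270,280 = $27,028
Total penalty: $270,280 + $27,028 = $297,308
Minimum $148,950: $297,308 meets the minimum, no increase.

$297,308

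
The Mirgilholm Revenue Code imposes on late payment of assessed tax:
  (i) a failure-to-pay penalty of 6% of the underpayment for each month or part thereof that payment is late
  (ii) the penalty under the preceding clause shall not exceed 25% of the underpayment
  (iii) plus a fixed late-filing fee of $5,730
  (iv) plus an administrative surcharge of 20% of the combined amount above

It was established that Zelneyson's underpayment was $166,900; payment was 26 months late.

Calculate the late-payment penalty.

$56,946

Accrued rate: 6% × 26 = 156%, capped at 25% → 25%
Failure-to-pay penalty: 25% of $166,900 = $41,725
Penalty before surcharge: $41,725 + $5,730 = $47,455
Administrative surcharge: 20% of $47,455 = $9,491
Total penalty: $47,455 + $9,491 = $56,946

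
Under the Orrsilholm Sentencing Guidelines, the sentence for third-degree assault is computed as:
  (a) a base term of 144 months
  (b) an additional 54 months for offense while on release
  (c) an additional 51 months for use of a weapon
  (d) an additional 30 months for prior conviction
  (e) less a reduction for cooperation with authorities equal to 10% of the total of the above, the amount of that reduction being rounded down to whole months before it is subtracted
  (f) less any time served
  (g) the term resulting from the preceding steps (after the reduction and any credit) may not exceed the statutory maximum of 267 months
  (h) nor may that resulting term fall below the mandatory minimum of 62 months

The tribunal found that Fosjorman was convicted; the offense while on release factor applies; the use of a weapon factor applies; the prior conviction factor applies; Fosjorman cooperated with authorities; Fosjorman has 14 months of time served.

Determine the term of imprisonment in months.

Sentence: 238 months

Offense while on release enhancement: +54 months
Use of a weapon enhancement: +51 months
Prior conviction enhancement: +30 months
Adjusted term: 144 months + 54 months + 51 months + 30 months = 279 months
Cooperation with authorities reduction: 10% of 279 months = 27 months (rounded down)
After reduction: 279 − 27 = 252 months
Less time served: 252 months − 14 months = 238 months
Cap at 267 months: 238 months is within the cap, no reduction.
Minimum 62 months: 238 months meets the minimum, no increase.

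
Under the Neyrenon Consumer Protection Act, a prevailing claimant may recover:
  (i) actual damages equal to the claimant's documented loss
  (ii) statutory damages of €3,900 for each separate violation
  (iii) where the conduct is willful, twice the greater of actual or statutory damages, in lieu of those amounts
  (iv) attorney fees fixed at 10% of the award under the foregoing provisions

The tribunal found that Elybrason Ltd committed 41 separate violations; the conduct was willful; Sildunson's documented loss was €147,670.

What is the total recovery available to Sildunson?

Statutory damages: 41 × €3,900 = €159,900
Greater of actual damages (€147,670) or statutory damages (€159,900): €159,900
Doubled: 2 × €159,900 = €319,800
Attorney fees: 10% of €319,800 = €31,980
Total recovery: €319,800 + €31,980 = €351,780

€351,780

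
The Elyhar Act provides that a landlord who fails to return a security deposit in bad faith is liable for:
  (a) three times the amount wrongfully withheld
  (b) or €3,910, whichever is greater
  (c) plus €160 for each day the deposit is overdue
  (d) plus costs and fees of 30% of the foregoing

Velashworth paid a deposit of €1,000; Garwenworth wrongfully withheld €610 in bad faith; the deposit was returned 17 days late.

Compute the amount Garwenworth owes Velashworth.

Trebled: 3 × €610 = €1,830
Minimum €3,910: €1,830 is below the minimum → €3,910
Late-return penalty: 17 × €160 = €2,720
Damages plus late penalty: €3,910 + €2,720 = €6,630
Costs and fees: 30% of €6,630 = €1,989
Total recovery: €6,630 + €1,989 = €8,619

€8,619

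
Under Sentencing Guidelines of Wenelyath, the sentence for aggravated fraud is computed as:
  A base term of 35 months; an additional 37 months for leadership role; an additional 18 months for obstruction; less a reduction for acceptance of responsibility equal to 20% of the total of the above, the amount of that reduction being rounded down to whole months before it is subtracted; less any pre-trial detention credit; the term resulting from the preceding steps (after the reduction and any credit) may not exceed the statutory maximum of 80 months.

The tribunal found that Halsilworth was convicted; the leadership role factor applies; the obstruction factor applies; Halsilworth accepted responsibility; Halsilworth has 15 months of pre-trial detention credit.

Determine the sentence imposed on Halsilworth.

57 months

Leadership role enhancement: +37 months
Obstruction enhancement: +18 months
Adjusted term: 35 months + 37 months + 18 months = 90 months
Acceptance of responsibility reduction: 20% of 90 months = 18 months (rounded down)
After reduction: 90 − 18 = 72 months
Less pre-trial detention credit: 72 months − 15 months = 57 months
Cap at 80 months: 57 months is within the cap, no reduction.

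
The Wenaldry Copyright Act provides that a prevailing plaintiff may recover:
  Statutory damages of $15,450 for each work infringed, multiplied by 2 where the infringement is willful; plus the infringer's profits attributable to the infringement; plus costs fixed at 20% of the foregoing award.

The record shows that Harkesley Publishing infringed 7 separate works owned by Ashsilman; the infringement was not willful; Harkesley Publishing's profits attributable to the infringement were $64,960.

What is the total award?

Statutory damages: 7 × $15,450 = $108,150
Infringement not willful: no ×2 enhancement.
Combined award: $108,150 + $64,960 = $173,110
Costs: 20% of $173,110 = $34,622
Award plus costs: $173,110 + $34,622 = $207,732

Award: $207,732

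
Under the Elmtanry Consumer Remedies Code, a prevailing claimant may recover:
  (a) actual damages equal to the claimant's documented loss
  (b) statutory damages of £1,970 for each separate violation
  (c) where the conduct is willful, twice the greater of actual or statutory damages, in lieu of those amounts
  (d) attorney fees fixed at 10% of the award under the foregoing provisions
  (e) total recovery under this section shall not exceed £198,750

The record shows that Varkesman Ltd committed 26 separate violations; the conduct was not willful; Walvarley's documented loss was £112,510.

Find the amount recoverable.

Statutory damages: 26 × £1,970 = £51,220
Conduct not willful: the in-lieu enhancement does not apply.
Actual plus statutory damages: £112,510 + £51,220 = £163,730
Attorney fees: 10% of £163,730 = £16,373
Total before cap: £163,730 + £16,373 = £180,103
Cap at £198,750: £180,103 is within the cap, no reduction.

Total recovery: £180,103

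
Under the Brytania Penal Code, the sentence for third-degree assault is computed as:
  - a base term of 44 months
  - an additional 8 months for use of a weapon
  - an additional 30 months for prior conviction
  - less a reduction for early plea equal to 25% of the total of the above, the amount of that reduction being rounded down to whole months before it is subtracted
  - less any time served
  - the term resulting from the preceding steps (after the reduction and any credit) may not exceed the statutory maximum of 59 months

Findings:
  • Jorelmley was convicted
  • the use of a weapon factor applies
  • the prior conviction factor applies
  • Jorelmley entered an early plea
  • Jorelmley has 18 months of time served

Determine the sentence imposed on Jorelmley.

Use of a weapon enhancement: +8 months
Prior conviction enhancement: +30 months
Adjusted term: 44 months + 8 months + 30 months = 82 months
Early plea reduction: 25% of 82 months = 20 months (rounded down)
After reduction: 82 − 20 = 62 months
Less time served: 62 months − 18 months = 44 months
Cap at 59 months: 44 months is within the cap, no reduction.

44 months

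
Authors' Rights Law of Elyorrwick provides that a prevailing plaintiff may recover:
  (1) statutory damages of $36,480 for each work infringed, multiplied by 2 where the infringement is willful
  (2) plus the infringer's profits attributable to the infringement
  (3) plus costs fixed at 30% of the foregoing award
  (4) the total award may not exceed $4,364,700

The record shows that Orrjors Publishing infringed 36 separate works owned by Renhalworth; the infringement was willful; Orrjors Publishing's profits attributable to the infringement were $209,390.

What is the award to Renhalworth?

$3,686,735

Statutory damages: 36 × $36,480 = $1,313,280
Doubled: 2 × $1,313,280 = $2,626,560
Combined award: $2,626,560 + $209,390 = $2,835,950
Costs: 30% of $2,835,950 = $850,785
Award plus costs: $2,835,950 + $850,785 = $3,686,735
Cap at $4,364,700: $3,686,735 is within the cap, no reduction.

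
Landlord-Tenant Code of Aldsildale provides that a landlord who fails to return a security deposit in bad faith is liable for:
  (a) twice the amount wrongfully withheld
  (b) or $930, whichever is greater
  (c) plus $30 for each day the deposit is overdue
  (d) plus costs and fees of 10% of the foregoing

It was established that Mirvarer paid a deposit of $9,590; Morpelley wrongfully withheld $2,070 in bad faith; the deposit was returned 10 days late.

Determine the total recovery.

Doubled: 2 × $2,070 = $4,140
Minimum $930: $4,140 meets the minimum, no increase.
Late-return penalty: 10 × $30 = $300
Damages plus late penalty: $4,140 + $300 = $4,440
Costs and fees: 10% of $4,440 = $444
Total recovery: $4,440 + $444 = $4,884

Recovery: $4,884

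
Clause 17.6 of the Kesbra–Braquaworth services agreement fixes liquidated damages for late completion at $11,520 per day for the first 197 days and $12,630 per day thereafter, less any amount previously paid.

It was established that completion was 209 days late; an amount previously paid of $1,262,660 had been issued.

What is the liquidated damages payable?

First 197 days: 197 × $11,520 = $2,269,440
Remaining days: (209 − 197) × $12,630 = $151,560
Accrued per-day damages: $2,269,440 + $151,560 = $2,421,000
Less amount previously paid: $2,421,000 − $1,262,660 = $1,158,340

$1,158,340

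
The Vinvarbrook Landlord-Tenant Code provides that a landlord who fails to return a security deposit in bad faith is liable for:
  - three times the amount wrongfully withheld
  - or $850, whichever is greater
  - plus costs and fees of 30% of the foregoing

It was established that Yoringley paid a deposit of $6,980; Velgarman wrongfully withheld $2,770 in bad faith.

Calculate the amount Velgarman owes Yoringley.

$10,803

Trebled: 3 × $2,770 = $8,310
Minimum $850: $8,310 meets the minimum, no increase.
Costs and fees: 30% of $8,310 = $2,493
Total recovery: $8,310 + $2,493 = $10,803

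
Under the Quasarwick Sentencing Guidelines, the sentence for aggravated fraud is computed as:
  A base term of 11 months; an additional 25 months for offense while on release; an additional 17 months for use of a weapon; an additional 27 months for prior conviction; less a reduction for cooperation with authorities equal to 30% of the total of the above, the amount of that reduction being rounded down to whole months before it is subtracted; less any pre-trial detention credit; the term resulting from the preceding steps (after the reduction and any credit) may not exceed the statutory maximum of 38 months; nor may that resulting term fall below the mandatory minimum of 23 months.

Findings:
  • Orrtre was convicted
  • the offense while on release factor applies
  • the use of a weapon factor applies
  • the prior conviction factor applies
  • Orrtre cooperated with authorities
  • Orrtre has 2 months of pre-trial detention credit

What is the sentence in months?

Offense while on release enhancement: +25 months
Use of a weapon enhancement: +17 months
Prior conviction enhancement: +27 months
Adjusted term: 11 months + 25 months + 17 months + 27 months = 80 months
Cooperation with authorities reduction: 30% of 80 months = 24 months (rounded down)
After reduction: 80 − 24 = 56 months
Less pre-trial detention credit: 56 months − 2 months = 54 months
Cap at 38 months: 54 months exceeds the cap → 38 months
Minimum 23 months: 38 months meets the minimum, no increase.

38 months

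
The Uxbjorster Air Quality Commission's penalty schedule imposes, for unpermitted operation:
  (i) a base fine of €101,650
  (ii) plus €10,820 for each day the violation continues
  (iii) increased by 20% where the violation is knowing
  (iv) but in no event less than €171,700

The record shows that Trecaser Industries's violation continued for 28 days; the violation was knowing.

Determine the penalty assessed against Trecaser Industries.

Per-day component: 28 × €10,820 = €302,960
Base plus per-day: €101,650 + €302,960 = €404,610
Enhancement: 20% of €404,610 = €80,922
Enhanced fine: €404,610 + €80,922 = €485,532
Minimum €171,700: €485,532 meets the minimum, no increase.

€485,532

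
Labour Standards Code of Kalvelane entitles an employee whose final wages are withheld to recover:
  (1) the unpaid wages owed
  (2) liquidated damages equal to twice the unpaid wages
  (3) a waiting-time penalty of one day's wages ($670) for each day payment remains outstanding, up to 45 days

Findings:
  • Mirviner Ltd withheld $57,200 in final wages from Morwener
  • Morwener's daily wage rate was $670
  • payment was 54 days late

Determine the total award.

Doubled: 2 × $57,200 = $114,400
Penalty days: min(54, 45) = 45
Waiting-time penalty: 45 × $670 = $30,150
Total award: $57,200 + $114,400 + $30,150 = $201,750

$201,750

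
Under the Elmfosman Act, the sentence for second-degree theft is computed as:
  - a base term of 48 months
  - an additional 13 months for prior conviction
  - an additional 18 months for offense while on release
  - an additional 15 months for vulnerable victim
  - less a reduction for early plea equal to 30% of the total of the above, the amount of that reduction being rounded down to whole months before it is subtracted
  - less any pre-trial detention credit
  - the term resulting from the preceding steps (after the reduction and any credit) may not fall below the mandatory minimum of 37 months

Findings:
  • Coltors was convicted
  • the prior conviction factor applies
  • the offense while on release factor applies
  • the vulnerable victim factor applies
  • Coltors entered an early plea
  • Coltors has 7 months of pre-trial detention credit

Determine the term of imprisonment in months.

Prior conviction enhancement: +13 months
Offense while on release enhancement: +18 months
Vulnerable victim enhancement: +15 months
Adjusted term: 48 months + 13 months + 18 months + 15 months = 94 months
Early plea reduction: 30% of 94 months = 28 months (rounded down)
After reduction: 94 − 28 = 66 months
Less pre-trial detention credit: 66 months − 7 months = 59 months
Minimum 37 months: 59 months meets the minimum, no increase.

59 months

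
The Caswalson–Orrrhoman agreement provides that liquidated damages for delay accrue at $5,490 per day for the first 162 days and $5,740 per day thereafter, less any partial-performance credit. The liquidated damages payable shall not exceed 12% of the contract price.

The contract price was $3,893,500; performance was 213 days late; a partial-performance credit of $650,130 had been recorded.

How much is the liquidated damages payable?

$467,220

First 162 days: 162 × $5,490 = $889,380
Remaining days: (213 − 162) × $5,740 = $292,740
Accrued per-day damages: $889,380 + $292,740 = $1,182,120
Less partial-performance credit: $1,182,120 − $650,130 = $531,990
Cap: 12% of $3,893,500 = $467,220
Cap at $467,220: $531,990 exceeds the cap → $467,220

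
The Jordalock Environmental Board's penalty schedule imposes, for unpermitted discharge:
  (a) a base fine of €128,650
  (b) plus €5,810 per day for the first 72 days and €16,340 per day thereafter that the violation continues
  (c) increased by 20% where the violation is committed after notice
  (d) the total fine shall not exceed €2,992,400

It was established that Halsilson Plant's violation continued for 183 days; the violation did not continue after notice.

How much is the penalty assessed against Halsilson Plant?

First 72 days: 72 × €5,810 = €418,320
Remaining days: (183 − 72) × €16,340 = €1,813,740
Per-day component: €418,320 + €1,813,740 = €2,232,060
Base plus per-day: €128,650 + €2,232,060 = €2,360,710
The violation did not continue after notice: no 20% increase.
Cap at €2,992,400: €2,360,710 is within the cap, no reduction.

€2,360,710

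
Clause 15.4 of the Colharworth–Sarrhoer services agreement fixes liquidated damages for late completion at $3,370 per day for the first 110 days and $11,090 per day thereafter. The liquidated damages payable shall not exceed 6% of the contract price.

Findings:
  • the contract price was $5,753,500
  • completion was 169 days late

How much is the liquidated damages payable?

Liquidated damages: $345,210

First 110 days: 110 × $3,370 = $370,700
Remaining days: (169 − 110) × $11,090 = $654,310
Accrued per-day damages: $370,700 + $654,310 = $1,025,010
Cap: 6% of $5,753,500 = $345,210
Cap at $345,210: $1,025,010 exceeds the cap → $345,210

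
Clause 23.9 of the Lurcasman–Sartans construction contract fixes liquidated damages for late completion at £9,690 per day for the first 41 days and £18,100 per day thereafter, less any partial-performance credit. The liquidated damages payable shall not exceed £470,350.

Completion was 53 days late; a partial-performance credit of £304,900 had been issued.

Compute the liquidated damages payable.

£309,590

First 41 days: 41 × £9,690 = £397,290
Remaining days: (53 − 41) × £18,100 = £217,200
Accrued per-day damages: £397,290 + £217,200 = £614,490
Less partial-performance credit: £614,490 − £304,900 = £309,590
Cap at £470,350: £309,590 is within the cap, no reduction.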